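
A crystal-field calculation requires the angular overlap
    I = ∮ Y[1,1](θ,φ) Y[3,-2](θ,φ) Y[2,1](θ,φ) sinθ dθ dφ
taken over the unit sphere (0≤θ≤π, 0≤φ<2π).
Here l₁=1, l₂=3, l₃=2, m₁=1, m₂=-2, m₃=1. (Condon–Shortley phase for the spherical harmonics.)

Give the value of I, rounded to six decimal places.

0.261169

m-sum 0 ✓  L=6 even ✓  2≤2≤4 ✓
Π(2lᵢ+1) = 3×7×5 = 105
triangle coeff Δ(1,3,2) = 1/105
Σ_t [1,1]: t=1:−1/4 = -1/4
(3j)²=3/35 [(1 3 2; 0 0 0)], sign=-1
Σ_t [0,0]: t=0:+1/12 = 1/12
(3j)²=2/21 [(1 3 2; 1 -2 1)], sign=-1
⇒ 4πI² = 6/7
I = (+1)√(6/7/(4π)) = 0.26116903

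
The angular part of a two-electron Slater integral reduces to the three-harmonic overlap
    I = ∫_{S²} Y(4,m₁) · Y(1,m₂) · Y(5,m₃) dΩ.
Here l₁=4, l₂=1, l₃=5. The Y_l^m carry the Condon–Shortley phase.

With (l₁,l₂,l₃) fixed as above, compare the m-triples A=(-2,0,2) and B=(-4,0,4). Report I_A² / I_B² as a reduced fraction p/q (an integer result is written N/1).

Shared (l₁,l₂,l₃)=(4,1,5): N and (l;000)² cancel in I_A²/I_B².
A: Δ = 0!·8!·2!/11! = 1/495; Racah Σ t=0..0: t=0:+1/1440 = 1/1440; ⇒ 3j(4 1 5; -2 0 2)² = 7/165, sgn -1
B: Δ = 0!·8!·2!/11! = 1/495; Racah Σ t=0..0: t=0:+1/40320 = 1/40320; ⇒ 3j(4 1 5; -4 0 4)² = 1/55, sgn -1
I_A²/I_B² = (7/165)/(1/55) = 7/3

7/3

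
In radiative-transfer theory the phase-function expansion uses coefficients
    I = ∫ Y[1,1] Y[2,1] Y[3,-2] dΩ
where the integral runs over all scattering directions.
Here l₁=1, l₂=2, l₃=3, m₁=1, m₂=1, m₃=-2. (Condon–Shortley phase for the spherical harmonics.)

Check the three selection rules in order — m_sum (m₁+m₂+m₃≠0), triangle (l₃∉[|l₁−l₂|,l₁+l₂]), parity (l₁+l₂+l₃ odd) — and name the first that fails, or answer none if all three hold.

Σmᵢ = 0  ✓
l₃∈[|l₁−l₂|,l₁+l₂]=[1,3], have l₃=3  ✓
Σlᵢ = 6 ⇒ even  ✓

none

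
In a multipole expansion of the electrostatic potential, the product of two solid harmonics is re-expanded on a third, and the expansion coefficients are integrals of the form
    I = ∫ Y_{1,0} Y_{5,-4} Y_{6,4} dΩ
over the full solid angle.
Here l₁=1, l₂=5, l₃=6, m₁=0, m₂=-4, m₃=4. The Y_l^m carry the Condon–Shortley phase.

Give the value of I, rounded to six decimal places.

Checks pass: Σm=0; 12 even; l₃=6∈[4,6].
(2·1+1)(2·5+1)(2·6+1) = 429
Δ: 0! 2! 10! / 13! → 1/858
sum: t=0:+1/14400 = 1/14400
3j²(1 5 6; 0 0 0) = Δ·Π!·Σ² = 6/143  (sign +1)
sum: t=0:+1/362880 = 1/362880
3j²(1 5 6; 0 -4 4) = Δ·Π!·Σ² = 10/429  (sign +1)
combine: 4πI² = 429·6/143·10/429 = 60/143
take √, sign +1: I = 0.18272698

0.182727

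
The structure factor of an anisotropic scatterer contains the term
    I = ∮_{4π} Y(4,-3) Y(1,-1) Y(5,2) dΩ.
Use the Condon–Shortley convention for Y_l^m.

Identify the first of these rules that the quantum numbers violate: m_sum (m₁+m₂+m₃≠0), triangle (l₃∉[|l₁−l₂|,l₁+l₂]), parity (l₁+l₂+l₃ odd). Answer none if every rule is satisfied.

m_sum

Σmᵢ = -2  ✗
l₃∈[|l₁−l₂|,l₁+l₂]=[3,5], have l₃=5
Σlᵢ = 10 ⇒ even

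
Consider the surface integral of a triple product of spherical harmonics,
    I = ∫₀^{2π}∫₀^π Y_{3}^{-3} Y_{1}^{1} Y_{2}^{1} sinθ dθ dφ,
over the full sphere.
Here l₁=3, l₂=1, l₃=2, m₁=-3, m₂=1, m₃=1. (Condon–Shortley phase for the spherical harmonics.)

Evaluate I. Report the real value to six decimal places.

0.000000

-3 + 1 + 1 = -1 ≠ 0: azimuthal integral kills it; I = 0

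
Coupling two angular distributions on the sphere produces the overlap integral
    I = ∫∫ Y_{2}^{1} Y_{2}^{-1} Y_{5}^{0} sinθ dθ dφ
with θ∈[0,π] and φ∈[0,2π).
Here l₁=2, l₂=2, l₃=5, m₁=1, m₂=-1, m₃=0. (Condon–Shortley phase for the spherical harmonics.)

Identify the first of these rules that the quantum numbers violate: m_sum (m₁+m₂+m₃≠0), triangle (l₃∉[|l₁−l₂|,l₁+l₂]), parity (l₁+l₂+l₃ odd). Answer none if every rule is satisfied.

triangle

Σmᵢ = 0  ✓
l₃∈[|l₁−l₂|,l₁+l₂]=[0,4], have l₃=5  ✗
Σlᵢ = 9 ⇒ odd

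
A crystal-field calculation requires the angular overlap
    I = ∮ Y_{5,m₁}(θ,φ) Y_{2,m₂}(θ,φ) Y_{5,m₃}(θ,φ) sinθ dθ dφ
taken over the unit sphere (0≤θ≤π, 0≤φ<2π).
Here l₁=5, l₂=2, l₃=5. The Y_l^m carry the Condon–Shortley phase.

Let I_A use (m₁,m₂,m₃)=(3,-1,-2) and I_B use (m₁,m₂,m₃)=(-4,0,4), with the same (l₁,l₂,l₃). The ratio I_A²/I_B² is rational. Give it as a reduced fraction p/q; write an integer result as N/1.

25/9

Same 5,2,5: normalisation and zero-m 3j drop out of the ratio.
A: Δ: 2! 8! 2! / 13! → 1/38610; sum: t=0:+1/2880 t=1:−1/10080 = 1/4032; 3j²(5 2 5; 3 -1 -2) = Δ·Π!·Σ² = 10/429  (sign -1)
B: Δ: 2! 8! 2! / 13! → 1/38610; sum: t=1:−1/40320 t=2:+1/20160 = 1/40320; 3j²(5 2 5; -4 0 4) = Δ·Π!·Σ² = 6/715  (sign -1)
I_A²/I_B² = (10/429)/(6/715) = 25/9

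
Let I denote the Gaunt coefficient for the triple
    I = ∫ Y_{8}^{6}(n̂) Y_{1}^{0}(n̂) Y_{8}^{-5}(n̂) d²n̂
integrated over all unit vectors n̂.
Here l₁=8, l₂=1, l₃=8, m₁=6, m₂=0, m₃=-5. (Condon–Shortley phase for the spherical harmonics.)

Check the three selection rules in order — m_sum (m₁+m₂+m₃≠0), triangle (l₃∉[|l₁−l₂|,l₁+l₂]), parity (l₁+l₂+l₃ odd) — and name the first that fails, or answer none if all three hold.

m_sum

Σmᵢ = 1  ✗
l₃∈[|l₁−l₂|,l₁+l₂]=[7,9], have l₃=8
Σlᵢ = 17 ⇒ odd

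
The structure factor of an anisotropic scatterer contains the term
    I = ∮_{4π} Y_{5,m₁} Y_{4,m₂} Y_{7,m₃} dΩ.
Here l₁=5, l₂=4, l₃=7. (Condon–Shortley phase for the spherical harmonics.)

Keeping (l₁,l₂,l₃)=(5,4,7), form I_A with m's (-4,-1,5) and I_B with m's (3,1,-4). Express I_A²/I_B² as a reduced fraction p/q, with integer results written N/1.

729/338

Shared (l₁,l₂,l₃)=(5,4,7): N and (l;000)² cancel in I_A²/I_B².
A: Δ = 2!·8!·6!/17! = 1/6126120; Racah Σ t=1..2: t=1:−1/1935360 t=2:+1/1209600 = 1/3225600; ⇒ 3j(5 4 7; -4 -1 5)² = 243/61880, sgn +1
B: Δ = 2!·8!·6!/17! = 1/6126120; Racah Σ t=0..2: t=0:+1/345600 t=1:−1/241920 t=2:+1/2903040 = -13/14515200; ⇒ 3j(5 4 7; 3 1 -4)² = 13/7140, sgn +1
I_A²/I_B² = (243/61880)/(13/7140) = 729/338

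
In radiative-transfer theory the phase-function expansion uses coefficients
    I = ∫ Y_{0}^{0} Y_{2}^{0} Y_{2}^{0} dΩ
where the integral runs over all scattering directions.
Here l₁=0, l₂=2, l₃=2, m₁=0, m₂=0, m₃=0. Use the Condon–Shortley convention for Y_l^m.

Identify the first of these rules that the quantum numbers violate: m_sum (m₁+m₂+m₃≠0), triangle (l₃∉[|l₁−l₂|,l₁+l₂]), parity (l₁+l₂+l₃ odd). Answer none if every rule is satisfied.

azimuthal sum: 0 + 0 + 0 = 0  ✓
2 ≤ 2 ≤ 2 (triangle on l)  ✓
L = 0 + 2 + 2 = 4 (even)  ✓

none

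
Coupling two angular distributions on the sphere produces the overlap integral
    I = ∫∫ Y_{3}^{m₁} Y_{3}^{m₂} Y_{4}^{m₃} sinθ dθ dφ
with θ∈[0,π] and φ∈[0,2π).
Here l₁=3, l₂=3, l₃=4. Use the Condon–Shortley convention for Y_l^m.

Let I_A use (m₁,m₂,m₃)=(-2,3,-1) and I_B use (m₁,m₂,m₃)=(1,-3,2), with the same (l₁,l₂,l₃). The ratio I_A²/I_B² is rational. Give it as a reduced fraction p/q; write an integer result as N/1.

l's match ⇒ only the (l;m) 3-j factors differ between A and B.
A: triangle coeff Δ(3,3,4) = 1/34650; Σ_t [2,2]: t=2:+1/288 = 1/288; (3j)²=5/231 [(3 3 4; -2 3 -1)], sign=-1
B: triangle coeff Δ(3,3,4) = 1/34650; Σ_t [0,0]: t=0:+1/192 = 1/192; (3j)²=3/77 [(3 3 4; 1 -3 2)], sign=+1
I_A²/I_B² = (5/231)/(3/77) = 5/9

5/9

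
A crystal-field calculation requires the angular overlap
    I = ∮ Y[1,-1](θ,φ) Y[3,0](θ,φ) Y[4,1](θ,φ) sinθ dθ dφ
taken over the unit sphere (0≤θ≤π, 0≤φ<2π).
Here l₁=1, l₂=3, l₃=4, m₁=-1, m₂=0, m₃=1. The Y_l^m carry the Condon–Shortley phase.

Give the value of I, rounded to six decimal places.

-0.194664

m-sum 0 ✓  L=8 even ✓  2≤4≤4 ✓
Π(2lᵢ+1) = 3×7×9 = 189
triangle coeff Δ(1,3,4) = 1/252
Σ_t [0,0]: t=0:+1/36 = 1/36
(3j)²=4/63 [(1 3 4; 0 0 0)], sign=+1
Σ_t [0,0]: t=0:+1/72 = 1/72
(3j)²=5/126 [(1 3 4; -1 0 1)], sign=-1
⇒ 4πI² = 10/21
I = (-1)√(10/21/(4π)) = -0.19466390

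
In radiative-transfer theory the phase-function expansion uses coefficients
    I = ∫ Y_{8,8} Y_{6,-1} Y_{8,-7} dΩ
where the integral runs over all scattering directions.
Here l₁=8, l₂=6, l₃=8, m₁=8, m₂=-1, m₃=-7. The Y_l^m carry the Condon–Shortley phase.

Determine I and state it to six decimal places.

m-sum 0 ✓  L=22 even ✓  2≤8≤14 ✓
Π(2lᵢ+1) = 17×13×17 = 3757
triangle coeff Δ(8,6,8) = 1/13742520792
Σ_t [0,6]: t=0:+1/41803776000 t=1:−1/435456000 t=2:+1/39813120 t=3:−1/18662400 t=4:+1/39813120 t=5:−1/435456000 t=6:+1/41803776000 = -11/1393459200
(3j)²=600/96577 [(8 6 8; 0 0 0)], sign=-1
Σ_t [0,0]: t=0:+1/313528320000 = 1/313528320000
(3j)²=91/7429 [(8 6 8; 8 -1 -7)], sign=-1
⇒ 4πI² = 54600/190969
I = (+1)√(54600/190969/(4π)) = 0.15083772

0.150838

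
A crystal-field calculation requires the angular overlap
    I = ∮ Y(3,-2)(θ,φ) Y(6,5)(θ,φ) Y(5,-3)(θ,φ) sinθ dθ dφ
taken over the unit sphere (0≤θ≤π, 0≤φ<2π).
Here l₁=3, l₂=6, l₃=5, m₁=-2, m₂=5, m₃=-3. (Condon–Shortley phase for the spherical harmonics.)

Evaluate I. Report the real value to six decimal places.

Rules hold: Σm=0, L=14 even, 3≤5≤9.
N = 7·13·11 = 1001
Δ = 4!·2!·8!/15! = 1/675675
Racah Σ t=1..3: t=1:−1/8640 t=2:+1/2304 t=3:−1/8640 = 7/34560
⇒ 3j(3 6 5; 0 0 0)² = 7/429, sgn -1
Racah Σ t=3..4: t=3:−1/483840 t=4:+1/120960 = 1/161280
⇒ 3j(3 6 5; -2 5 -3)² = 2/91, sgn +1
4πI² = N·(3j₀)²·(3jₘ)² = 14/39
I = -1·√(0.358974/4π) = -0.16901560

-0.169016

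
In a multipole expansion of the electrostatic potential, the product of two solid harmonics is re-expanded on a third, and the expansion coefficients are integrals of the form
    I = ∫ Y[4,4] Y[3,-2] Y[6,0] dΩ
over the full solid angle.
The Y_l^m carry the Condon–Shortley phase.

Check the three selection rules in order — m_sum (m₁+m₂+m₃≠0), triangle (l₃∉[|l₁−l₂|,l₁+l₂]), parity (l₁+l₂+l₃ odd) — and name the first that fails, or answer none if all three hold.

m_sum

Σmᵢ = 2  ✗
l₃∈[|l₁−l₂|,l₁+l₂]=[1,7], have l₃=6
Σlᵢ = 13 ⇒ odd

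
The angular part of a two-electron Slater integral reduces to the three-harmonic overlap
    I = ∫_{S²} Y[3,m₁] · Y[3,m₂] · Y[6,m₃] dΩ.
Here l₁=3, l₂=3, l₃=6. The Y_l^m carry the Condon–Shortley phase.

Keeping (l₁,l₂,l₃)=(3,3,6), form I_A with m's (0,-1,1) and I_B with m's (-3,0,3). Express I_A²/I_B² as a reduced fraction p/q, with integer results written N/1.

Shared (l₁,l₂,l₃)=(3,3,6): N and (l;000)² cancel in I_A²/I_B².
A: Δ = 0!·6!·6!/13! = 1/12012; Racah Σ t=0..0: t=0:+1/1728 = 1/1728; ⇒ 3j(3 3 6; 0 -1 1)² = 25/858, sgn -1
B: Δ = 0!·6!·6!/13! = 1/12012; Racah Σ t=0..0: t=0:+1/25920 = 1/25920; ⇒ 3j(3 3 6; -3 0 3)² = 1/143, sgn -1
I_A²/I_B² = (25/858)/(1/143) = 25/6

25/6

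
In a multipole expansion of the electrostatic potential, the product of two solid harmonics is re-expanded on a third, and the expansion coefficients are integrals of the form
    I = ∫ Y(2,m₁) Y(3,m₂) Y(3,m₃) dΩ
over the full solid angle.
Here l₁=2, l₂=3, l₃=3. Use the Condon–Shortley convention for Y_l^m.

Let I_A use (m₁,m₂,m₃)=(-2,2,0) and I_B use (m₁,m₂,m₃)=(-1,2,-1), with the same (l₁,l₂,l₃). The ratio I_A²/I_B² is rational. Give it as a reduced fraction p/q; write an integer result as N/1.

4/3

Same 2,3,3: normalisation and zero-m 3j drop out of the ratio.
A: Δ: 2! 2! 4! / 9! → 1/3780; sum: t=2:+1/24 = 1/24; 3j²(2 3 3; -2 2 0) = Δ·Π!·Σ² = 1/21  (sign -1)
B: Δ: 2! 2! 4! / 9! → 1/3780; sum: t=1:−1/48 t=2:+1/12 = 1/16; 3j²(2 3 3; -1 2 -1) = Δ·Π!·Σ² = 1/28  (sign +1)
I_A²/I_B² = (1/21)/(1/28) = 4/3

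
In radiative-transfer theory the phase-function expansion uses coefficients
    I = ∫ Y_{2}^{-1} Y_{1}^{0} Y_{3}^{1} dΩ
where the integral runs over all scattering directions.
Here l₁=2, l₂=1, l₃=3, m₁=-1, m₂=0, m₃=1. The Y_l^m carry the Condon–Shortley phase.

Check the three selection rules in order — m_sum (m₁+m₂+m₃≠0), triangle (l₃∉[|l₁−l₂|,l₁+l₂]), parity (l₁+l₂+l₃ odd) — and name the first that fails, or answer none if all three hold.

Σmᵢ = 0  ✓
l₃∈[|l₁−l₂|,l₁+l₂]=[1,3], have l₃=3  ✓
Σlᵢ = 6 ⇒ even  ✓

none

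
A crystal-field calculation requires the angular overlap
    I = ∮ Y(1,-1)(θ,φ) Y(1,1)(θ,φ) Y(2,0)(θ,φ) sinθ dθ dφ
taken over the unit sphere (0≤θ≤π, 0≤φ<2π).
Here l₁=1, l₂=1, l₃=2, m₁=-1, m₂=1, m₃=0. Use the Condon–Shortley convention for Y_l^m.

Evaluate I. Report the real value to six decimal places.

0.126157

Checks pass: Σm=0; 4 even; l₃=2∈[0,2].
(2·1+1)(2·1+1)(2·2+1) = 45
Δ: 0! 2! 2! / 5! → 1/30
sum: t=0:+1/1 = 1/1
3j²(1 1 2; 0 0 0) = Δ·Π!·Σ² = 2/15  (sign +1)
sum: t=0:+1/4 = 1/4
3j²(1 1 2; -1 1 0) = Δ·Π!·Σ² = 1/30  (sign +1)
combine: 4πI² = 45·2/15·1/30 = 1/5
take √, sign +1: I = 0.12615663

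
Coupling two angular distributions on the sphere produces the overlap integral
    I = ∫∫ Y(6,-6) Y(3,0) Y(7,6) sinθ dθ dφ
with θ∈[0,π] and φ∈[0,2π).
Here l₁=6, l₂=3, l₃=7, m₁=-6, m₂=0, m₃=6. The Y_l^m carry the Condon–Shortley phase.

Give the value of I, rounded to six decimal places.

Checks pass: Σm=0; 16 even; l₃=7∈[3,9].
(2·6+1)(2·3+1)(2·7+1) = 1365
Δ: 2! 10! 4! / 17! → 1/2042040
sum: t=0:+1/207360 t=1:−1/57600 t=2:+1/207360 = -1/129600
3j²(6 3 7; 0 0 0) = Δ·Π!·Σ² = 168/12155  (sign +1)
sum: t=2:+1/43545600 = 1/43545600
3j²(6 3 7; -6 0 6) = Δ·Π!·Σ² = 33/1190  (sign -1)
combine: 4πI² = 1365·168/12155·33/1190 = 756/1445
take √, sign -1: I = -0.20404316

-0.204043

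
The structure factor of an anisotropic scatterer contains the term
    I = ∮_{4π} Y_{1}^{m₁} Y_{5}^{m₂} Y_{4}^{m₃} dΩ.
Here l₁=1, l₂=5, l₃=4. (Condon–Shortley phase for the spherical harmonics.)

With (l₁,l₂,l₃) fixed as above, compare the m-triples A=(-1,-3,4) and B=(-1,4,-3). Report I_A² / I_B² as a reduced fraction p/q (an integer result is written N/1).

l's match ⇒ only the (l;m) 3-j factors differ between A and B.
A: triangle coeff Δ(1,5,4) = 1/495; Σ_t [2,2]: t=2:+1/80640 = 1/80640; (3j)²=1/495 [(1 5 4; -1 -3 4)], sign=+1
B: triangle coeff Δ(1,5,4) = 1/495; Σ_t [2,2]: t=2:+1/10080 = 1/10080; (3j)²=4/55 [(1 5 4; -1 4 -3)], sign=-1
I_A²/I_B² = (1/495)/(4/55) = 1/36

1/36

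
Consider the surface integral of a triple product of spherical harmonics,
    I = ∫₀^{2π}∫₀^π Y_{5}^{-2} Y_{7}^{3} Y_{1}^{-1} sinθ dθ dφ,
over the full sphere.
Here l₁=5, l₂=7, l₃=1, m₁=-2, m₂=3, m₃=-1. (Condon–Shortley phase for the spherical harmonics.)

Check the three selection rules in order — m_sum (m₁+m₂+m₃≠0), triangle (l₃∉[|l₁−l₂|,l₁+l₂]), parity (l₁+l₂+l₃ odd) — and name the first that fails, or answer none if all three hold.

triangle

m₁+m₂+m₃ = -2 + 3 − 1 = 0  ✓
triangle: |5−7|=2 ≤ l₃=1 ≤ 5+7=12  ✗
parity: l₁+l₂+l₃ = 13 is odd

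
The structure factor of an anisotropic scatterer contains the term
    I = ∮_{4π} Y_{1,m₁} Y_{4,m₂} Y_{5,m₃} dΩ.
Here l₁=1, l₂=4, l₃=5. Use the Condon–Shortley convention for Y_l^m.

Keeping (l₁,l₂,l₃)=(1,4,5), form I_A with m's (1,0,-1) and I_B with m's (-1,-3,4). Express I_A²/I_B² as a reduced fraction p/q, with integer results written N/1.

l's match ⇒ only the (l;m) 3-j factors differ between A and B.
A: triangle coeff Δ(1,4,5) = 1/495; Σ_t [0,0]: t=0:+1/1152 = 1/1152; (3j)²=1/33 [(1 4 5; 1 0 -1)], sign=+1
B: triangle coeff Δ(1,4,5) = 1/495; Σ_t [0,0]: t=0:+1/10080 = 1/10080; (3j)²=4/55 [(1 4 5; -1 -3 4)], sign=-1
I_A²/I_B² = (1/33)/(4/55) = 5/12

5/12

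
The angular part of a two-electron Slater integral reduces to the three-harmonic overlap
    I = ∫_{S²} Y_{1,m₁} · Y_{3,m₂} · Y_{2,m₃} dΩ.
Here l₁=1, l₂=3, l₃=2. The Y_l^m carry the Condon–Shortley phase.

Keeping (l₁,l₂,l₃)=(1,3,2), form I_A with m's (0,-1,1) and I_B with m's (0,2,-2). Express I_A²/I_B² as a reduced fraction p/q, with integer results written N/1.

l's match ⇒ only the (l;m) 3-j factors differ between A and B.
A: triangle coeff Δ(1,3,2) = 1/105; Σ_t [1,1]: t=1:−1/6 = -1/6; (3j)²=8/105 [(1 3 2; 0 -1 1)], sign=+1
B: triangle coeff Δ(1,3,2) = 1/105; Σ_t [1,1]: t=1:−1/24 = -1/24; (3j)²=1/21 [(1 3 2; 0 2 -2)], sign=-1
I_A²/I_B² = (8/105)/(1/21) = 8/5

8/5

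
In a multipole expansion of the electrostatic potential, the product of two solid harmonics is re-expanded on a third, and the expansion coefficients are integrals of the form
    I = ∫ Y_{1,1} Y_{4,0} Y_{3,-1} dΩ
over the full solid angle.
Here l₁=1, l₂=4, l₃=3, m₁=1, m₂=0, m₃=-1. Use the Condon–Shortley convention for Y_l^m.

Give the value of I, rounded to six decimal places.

0.150786

Checks pass: Σm=0; 8 even; l₃=3∈[3,5].
(2·1+1)(2·4+1)(2·3+1) = 189
Δ: 2! 0! 6! / 9! → 1/252
sum: t=1:−1/36 = -1/36
3j²(1 4 3; 0 0 0) = Δ·Π!·Σ² = 4/63  (sign +1)
sum: t=0:+1/96 = 1/96
3j²(1 4 3; 1 0 -1) = Δ·Π!·Σ² = 1/42  (sign +1)
combine: 4πI² = 189·4/63·1/42 = 2/7
take √, sign +1: I = 0.15078601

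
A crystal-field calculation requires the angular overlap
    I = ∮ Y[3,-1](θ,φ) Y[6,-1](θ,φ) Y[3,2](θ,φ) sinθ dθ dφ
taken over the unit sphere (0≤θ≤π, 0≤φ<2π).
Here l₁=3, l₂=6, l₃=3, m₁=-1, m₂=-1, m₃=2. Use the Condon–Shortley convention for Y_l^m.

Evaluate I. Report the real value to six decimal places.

-0.121471

m-sum 0 ✓  L=12 even ✓  3≤3≤9 ✓
Π(2lᵢ+1) = 7×13×7 = 637
triangle coeff Δ(3,6,3) = 1/12012
Σ_t [3,3]: t=3:−1/1296 = -1/1296
(3j)²=100/3003 [(3 6 3; 0 0 0)], sign=+1
Σ_t [4,4]: t=4:+1/5760 = 1/5760
(3j)²=5/572 [(3 6 3; -1 -1 2)], sign=-1
⇒ 4πI² = 875/4719
I = (-1)√(875/4719/(4π)) = -0.12147142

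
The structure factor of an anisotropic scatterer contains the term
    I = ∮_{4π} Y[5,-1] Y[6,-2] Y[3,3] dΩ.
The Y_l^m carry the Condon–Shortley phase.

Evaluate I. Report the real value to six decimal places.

Checks pass: Σm=0; 14 even; l₃=3∈[1,11].
(2·5+1)(2·6+1)(2·3+1) = 1001
Δ: 8! 2! 4! / 15! → 1/675675
sum: t=3:−1/8640 t=4:+1/2304 t=5:−1/8640 = 7/34560
3j²(5 6 3; 0 0 0) = Δ·Π!·Σ² = 7/429  (sign -1)
sum: t=4:+1/27648 = 1/27648
3j²(5 6 3; -1 -2 3) = Δ·Π!·Σ² = 10/429  (sign +1)
combine: 4πI² = 1001·7/429·10/429 = 490/1287
take √, sign -1: I = -0.17406195

-0.174062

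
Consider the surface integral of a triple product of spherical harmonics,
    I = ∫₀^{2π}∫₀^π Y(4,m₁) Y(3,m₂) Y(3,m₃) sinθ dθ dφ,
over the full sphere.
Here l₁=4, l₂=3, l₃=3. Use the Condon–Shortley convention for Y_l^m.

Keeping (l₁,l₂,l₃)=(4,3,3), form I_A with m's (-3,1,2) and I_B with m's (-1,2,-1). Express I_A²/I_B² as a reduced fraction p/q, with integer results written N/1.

l's match ⇒ only the (l;m) 3-j factors differ between A and B.
A: triangle coeff Δ(4,3,3) = 1/34650; Σ_t [3,4]: t=3:−1/144 t=4:+1/288 = -1/288; (3j)²=1/99 [(4 3 3; -3 1 2)], sign=+1
B: triangle coeff Δ(4,3,3) = 1/34650; Σ_t [3,4]: t=3:−1/48 t=4:+1/144 = -1/72; (3j)²=16/693 [(4 3 3; -1 2 -1)], sign=-1
I_A²/I_B² = (1/99)/(16/693) = 7/16

7/16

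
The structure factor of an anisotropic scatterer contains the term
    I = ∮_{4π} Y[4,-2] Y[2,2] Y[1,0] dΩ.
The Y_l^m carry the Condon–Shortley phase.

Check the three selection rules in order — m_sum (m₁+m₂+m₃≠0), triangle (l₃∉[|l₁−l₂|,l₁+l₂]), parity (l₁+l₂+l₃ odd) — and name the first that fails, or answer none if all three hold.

triangle

Σmᵢ = 0  ✓
l₃∈[|l₁−l₂|,l₁+l₂]=[2,6], have l₃=1  ✗
Σlᵢ = 7 ⇒ odd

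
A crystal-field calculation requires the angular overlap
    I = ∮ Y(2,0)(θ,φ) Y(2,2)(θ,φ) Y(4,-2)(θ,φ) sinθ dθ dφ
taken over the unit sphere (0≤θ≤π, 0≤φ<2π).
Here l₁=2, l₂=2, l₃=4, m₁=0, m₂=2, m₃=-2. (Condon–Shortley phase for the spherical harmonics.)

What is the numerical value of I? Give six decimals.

Rules hold: Σm=0, L=8 even, 0≤4≤4.
N = 5·5·9 = 225
Δ = 0!·4!·4!/9! = 1/630
Racah Σ t=0..0: t=0:+1/16 = 1/16
⇒ 3j(2 2 4; 0 0 0)² = 2/35, sgn +1
Racah Σ t=0..0: t=0:+1/96 = 1/96
⇒ 3j(2 2 4; 0 2 -2)² = 1/42, sgn +1
4πI² = N·(3j₀)²·(3jₘ)² = 15/49
I = +1·√(0.306122/4π) = 0.15607835

0.156078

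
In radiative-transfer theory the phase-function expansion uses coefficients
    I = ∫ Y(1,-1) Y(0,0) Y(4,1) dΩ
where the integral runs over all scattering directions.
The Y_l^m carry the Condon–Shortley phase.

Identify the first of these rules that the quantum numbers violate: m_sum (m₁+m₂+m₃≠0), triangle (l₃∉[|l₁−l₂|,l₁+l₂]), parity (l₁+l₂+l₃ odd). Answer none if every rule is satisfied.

Σmᵢ = 0  ✓
l₃∈[|l₁−l₂|,l₁+l₂]=[1,1], have l₃=4  ✗
Σlᵢ = 5 ⇒ odd

triangle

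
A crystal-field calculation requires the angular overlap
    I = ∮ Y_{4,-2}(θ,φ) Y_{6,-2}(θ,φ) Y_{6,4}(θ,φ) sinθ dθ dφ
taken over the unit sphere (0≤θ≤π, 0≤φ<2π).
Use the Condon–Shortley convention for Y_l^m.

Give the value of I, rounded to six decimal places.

m-sum 0 ✓  L=16 even ✓  2≤6≤10 ✓
Π(2lᵢ+1) = 9×13×13 = 1521
triangle coeff Δ(4,6,6) = 1/15315300
Σ_t [0,4]: t=0:+1/829440 t=1:−1/25920 t=2:+1/9216 t=3:−1/25920 t=4:+1/829440 = 7/207360
(3j)²=28/2431 [(4 6 6; 0 0 0)], sign=+1
Σ_t [2,4]: t=2:+1/138240 t=3:−1/181440 t=4:+1/3870720 = 23/11612160
(3j)²=529/204204 [(4 6 6; -2 -2 4)], sign=+1
⇒ 4πI² = 1587/34969
I = (+1)√(1587/34969/(4π)) = 0.06009550

0.060095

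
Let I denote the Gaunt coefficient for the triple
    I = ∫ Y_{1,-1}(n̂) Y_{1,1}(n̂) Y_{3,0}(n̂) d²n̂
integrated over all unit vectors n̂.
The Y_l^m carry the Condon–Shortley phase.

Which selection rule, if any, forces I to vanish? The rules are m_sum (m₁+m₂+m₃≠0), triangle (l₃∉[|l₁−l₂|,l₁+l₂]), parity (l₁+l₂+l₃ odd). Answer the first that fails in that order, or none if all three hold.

m₁+m₂+m₃ = -1 + 1 + 0 = 0  ✓
triangle: |1−1|=0 ≤ l₃=3 ≤ 1+1=2  ✗
parity: l₁+l₂+l₃ = 5 is odd

triangle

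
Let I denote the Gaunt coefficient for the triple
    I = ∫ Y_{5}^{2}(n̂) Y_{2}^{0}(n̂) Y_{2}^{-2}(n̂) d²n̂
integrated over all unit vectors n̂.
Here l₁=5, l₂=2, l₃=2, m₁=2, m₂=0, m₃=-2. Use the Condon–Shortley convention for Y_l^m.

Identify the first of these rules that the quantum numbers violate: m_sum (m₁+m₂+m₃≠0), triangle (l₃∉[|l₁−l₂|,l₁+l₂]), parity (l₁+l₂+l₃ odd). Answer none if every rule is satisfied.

m₁+m₂+m₃ = 2 + 0 − 2 = 0  ✓
triangle: |5−2|=3 ≤ l₃=2 ≤ 5+2=7  ✗
parity: l₁+l₂+l₃ = 9 is odd

triangle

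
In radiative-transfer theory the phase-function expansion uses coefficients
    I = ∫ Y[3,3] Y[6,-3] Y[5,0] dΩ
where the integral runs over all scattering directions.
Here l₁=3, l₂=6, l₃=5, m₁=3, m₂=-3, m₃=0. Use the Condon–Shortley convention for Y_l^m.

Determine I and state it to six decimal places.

Checks pass: Σm=0; 14 even; l₃=5∈[3,9].
(2·3+1)(2·6+1)(2·5+1) = 1001
Δ: 4! 2! 8! / 15! → 1/675675
sum: t=1:−1/8640 t=2:+1/2304 t=3:−1/8640 = 7/34560
3j²(3 6 5; 0 0 0) = Δ·Π!·Σ² = 7/429  (sign -1)
sum: t=0:+1/34560 = 1/34560
3j²(3 6 5; 3 -3 0) = Δ·Π!·Σ² = 4/143  (sign -1)
combine: 4πI² = 1001·7/429·4/143 = 196/429
take √, sign +1: I = 0.19067531

0.190675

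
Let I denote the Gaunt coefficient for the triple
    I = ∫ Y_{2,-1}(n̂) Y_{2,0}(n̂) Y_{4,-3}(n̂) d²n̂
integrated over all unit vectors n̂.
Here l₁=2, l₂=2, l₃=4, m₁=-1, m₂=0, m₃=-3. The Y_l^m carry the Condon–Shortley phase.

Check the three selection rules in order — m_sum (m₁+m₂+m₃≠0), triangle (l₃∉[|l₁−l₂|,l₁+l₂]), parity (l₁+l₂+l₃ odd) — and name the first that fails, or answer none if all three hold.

m_sum

m₁+m₂+m₃ = -1 + 0 − 3 = -4  ✗
triangle: |2−2|=0 ≤ l₃=4 ≤ 2+2=4
parity: l₁+l₂+l₃ = 8 is even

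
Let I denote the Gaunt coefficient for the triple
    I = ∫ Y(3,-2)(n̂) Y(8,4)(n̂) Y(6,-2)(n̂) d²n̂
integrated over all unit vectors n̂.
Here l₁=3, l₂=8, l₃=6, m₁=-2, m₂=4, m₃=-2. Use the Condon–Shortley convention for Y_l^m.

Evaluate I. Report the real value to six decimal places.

Σlᵢ=17 odd — θ-integrand is odd under cosθ→−cosθ; I=0

0.000000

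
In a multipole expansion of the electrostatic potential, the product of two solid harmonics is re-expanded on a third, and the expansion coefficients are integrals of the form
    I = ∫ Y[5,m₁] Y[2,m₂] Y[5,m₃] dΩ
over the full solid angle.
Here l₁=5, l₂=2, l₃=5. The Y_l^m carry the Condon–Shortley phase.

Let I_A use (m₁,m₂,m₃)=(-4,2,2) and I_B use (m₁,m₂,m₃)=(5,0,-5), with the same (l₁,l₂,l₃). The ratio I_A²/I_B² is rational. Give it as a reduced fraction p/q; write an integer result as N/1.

Shared (l₁,l₂,l₃)=(5,2,5): N and (l;000)² cancel in I_A²/I_B².
A: Δ = 2!·8!·2!/13! = 1/38610; Racah Σ t=2..2: t=2:+1/20160 = 1/20160; ⇒ 3j(5 2 5; -4 2 2)² = 12/715, sgn -1
B: Δ = 2!·8!·2!/13! = 1/38610; Racah Σ t=0..0: t=0:+1/161280 = 1/161280; ⇒ 3j(5 2 5; 5 0 -5)² = 15/286, sgn +1
I_A²/I_B² = (12/715)/(15/286) = 8/25

8/25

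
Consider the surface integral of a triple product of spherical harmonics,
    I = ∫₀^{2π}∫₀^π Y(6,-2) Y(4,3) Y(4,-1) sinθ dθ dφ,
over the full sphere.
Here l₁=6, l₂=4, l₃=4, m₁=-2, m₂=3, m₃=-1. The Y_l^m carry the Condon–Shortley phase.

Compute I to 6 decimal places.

Checks pass: Σm=0; 14 even; l₃=4∈[2,10].
(2·6+1)(2·4+1)(2·4+1) = 1053
Δ: 6! 6! 2! / 15! → 1/1261260
sum: t=2:+1/4608 t=3:−1/1296 t=4:+1/4608 = -7/20736
3j²(6 4 4; 0 0 0) = Δ·Π!·Σ² = 20/1287  (sign -1)
sum: t=5:−1/8640 t=6:+1/34560 = -1/11520
3j²(6 4 4; -2 3 -1) = Δ·Π!·Σ² = 3/143  (sign +1)
combine: 4πI² = 1053·20/1287·3/143 = 540/1573
take √, sign -1: I = -0.16528277

-0.165283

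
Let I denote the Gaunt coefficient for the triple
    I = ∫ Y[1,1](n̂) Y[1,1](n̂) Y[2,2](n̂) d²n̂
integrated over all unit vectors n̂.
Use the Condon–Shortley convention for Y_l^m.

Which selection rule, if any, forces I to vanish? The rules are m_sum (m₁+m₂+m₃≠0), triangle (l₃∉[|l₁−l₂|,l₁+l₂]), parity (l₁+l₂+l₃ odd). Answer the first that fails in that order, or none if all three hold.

Σmᵢ = 4  ✗
l₃∈[|l₁−l₂|,l₁+l₂]=[0,2], have l₃=2
Σlᵢ = 4 ⇒ even

m_sum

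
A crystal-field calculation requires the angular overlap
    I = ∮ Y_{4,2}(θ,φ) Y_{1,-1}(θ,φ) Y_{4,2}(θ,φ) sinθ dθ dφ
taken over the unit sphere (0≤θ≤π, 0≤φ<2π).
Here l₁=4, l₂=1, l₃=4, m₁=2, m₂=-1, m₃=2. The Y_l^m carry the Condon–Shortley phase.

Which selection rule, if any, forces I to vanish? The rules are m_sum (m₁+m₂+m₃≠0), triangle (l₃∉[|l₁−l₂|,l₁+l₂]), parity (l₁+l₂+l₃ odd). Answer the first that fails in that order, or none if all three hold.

m_sum

m₁+m₂+m₃ = 2 − 1 + 2 = 3  ✗
triangle: |4−1|=3 ≤ l₃=4 ≤ 4+1=5
parity: l₁+l₂+l₃ = 9 is odd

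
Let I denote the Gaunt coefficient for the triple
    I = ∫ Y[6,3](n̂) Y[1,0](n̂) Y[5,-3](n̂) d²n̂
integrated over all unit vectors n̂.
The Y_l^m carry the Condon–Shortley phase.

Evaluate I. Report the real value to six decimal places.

Checks pass: Σm=0; 12 even; l₃=5∈[5,7].
(2·6+1)(2·1+1)(2·5+1) = 429
Δ: 2! 10! 0! / 13! → 1/858
sum: t=1:−1/14400 = -1/14400
3j²(6 1 5; 0 0 0) = Δ·Π!·Σ² = 6/143  (sign +1)
sum: t=1:−1/80640 = -1/80640
3j²(6 1 5; 3 0 -3) = Δ·Π!·Σ² = 9/286  (sign -1)
combine: 4πI² = 429·6/143·9/286 = 81/143
take √, sign -1: I = -0.21230956

-0.212310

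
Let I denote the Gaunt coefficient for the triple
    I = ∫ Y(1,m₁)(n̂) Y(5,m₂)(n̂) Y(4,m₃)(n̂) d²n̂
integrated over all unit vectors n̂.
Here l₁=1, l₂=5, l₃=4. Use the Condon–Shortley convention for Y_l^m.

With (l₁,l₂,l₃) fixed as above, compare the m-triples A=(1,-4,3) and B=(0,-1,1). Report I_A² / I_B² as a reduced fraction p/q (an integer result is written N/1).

3/2

l's match ⇒ only the (l;m) 3-j factors differ between A and B.
A: triangle coeff Δ(1,5,4) = 1/495; Σ_t [0,0]: t=0:+1/10080 = 1/10080; (3j)²=4/55 [(1 5 4; 1 -4 3)], sign=-1
B: triangle coeff Δ(1,5,4) = 1/495; Σ_t [1,1]: t=1:−1/720 = -1/720; (3j)²=8/165 [(1 5 4; 0 -1 1)], sign=+1
I_A²/I_B² = (4/55)/(8/165) = 3/2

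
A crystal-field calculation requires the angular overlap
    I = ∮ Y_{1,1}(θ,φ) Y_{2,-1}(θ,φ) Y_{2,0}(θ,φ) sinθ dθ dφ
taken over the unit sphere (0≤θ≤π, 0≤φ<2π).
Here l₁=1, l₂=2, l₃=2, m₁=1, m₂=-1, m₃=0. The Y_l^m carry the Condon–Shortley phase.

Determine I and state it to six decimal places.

0.000000

l₁+l₂+l₃=5 is odd: 3j(l;000)=0 ⇒ I=0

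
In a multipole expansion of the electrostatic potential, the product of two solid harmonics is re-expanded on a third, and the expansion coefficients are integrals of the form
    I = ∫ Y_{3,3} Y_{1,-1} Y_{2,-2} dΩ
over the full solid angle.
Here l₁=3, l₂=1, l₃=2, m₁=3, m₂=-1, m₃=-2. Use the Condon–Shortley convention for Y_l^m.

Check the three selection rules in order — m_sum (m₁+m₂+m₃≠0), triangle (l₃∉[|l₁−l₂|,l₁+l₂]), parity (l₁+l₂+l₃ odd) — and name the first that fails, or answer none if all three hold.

Σmᵢ = 0  ✓
l₃∈[|l₁−l₂|,l₁+l₂]=[2,4], have l₃=2  ✓
Σlᵢ = 6 ⇒ even  ✓

none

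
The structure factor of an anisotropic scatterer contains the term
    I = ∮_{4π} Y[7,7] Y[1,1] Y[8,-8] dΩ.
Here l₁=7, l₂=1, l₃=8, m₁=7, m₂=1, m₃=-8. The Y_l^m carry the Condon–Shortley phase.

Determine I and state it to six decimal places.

m-sum 0 ✓  L=16 even ✓  6≤8≤8 ✓
Π(2lᵢ+1) = 15×3×17 = 765
triangle coeff Δ(7,1,8) = 1/2040
Σ_t [0,0]: t=0:+1/25401600 = 1/25401600
(3j)²=8/255 [(7 1 8; 0 0 0)], sign=+1
Σ_t [0,0]: t=0:+1/174356582400 = 1/174356582400
(3j)²=1/17 [(7 1 8; 7 1 -8)], sign=+1
⇒ 4πI² = 24/17
I = (+1)√(24/17/(4π)) = 0.33517856

0.335179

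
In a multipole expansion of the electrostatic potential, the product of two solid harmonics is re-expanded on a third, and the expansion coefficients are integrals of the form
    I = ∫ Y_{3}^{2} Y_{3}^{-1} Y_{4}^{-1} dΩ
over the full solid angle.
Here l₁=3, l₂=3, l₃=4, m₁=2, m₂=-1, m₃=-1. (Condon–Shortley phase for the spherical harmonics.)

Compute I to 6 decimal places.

m-sum 0 ✓  L=10 even ✓  0≤4≤6 ✓
Π(2lᵢ+1) = 7×7×9 = 441
triangle coeff Δ(3,3,4) = 1/34650
Σ_t [0,2]: t=0:+1/72 t=1:−1/16 t=2:+1/72 = -5/144
(3j)²=2/77 [(3 3 4; 0 0 0)], sign=-1
Σ_t [0,1]: t=0:+1/48 t=1:−1/144 = 1/72
(3j)²=16/693 [(3 3 4; 2 -1 -1)], sign=-1
⇒ 4πI² = 32/121
I = (+1)√(32/121/(4π)) = 0.14506992

0.145070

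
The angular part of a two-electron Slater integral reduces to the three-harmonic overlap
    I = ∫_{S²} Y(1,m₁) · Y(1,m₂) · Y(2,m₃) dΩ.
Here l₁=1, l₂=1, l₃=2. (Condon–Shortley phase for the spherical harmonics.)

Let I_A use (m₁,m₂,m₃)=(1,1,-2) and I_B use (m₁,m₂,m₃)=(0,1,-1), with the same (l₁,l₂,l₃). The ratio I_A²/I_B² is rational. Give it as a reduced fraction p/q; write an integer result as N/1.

2/1

Shared (l₁,l₂,l₃)=(1,1,2): N and (l;000)² cancel in I_A²/I_B².
A: Δ = 0!·2!·2!/5! = 1/30; Racah Σ t=0..0: t=0:+1/4 = 1/4; ⇒ 3j(1 1 2; 1 1 -2)² = 1/5, sgn +1
B: Δ = 0!·2!·2!/5! = 1/30; Racah Σ t=0..0: t=0:+1/2 = 1/2; ⇒ 3j(1 1 2; 0 1 -1)² = 1/10, sgn -1
I_A²/I_B² = (1/5)/(1/10) = 2/1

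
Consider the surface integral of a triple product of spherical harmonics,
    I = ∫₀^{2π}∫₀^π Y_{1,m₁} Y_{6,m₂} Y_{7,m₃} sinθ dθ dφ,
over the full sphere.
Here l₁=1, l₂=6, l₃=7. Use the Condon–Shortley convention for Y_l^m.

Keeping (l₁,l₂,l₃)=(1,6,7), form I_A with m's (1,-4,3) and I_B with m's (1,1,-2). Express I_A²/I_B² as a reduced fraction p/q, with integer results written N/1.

Shared (l₁,l₂,l₃)=(1,6,7): N and (l;000)² cancel in I_A²/I_B².
A: Δ = 0!·2!·12!/15! = 1/1365; Racah Σ t=0..0: t=0:+1/14515200 = 1/14515200; ⇒ 3j(1 6 7; 1 -4 3)² = 2/455, sgn +1
B: Δ = 0!·2!·12!/15! = 1/1365; Racah Σ t=0..0: t=0:+1/1209600 = 1/1209600; ⇒ 3j(1 6 7; 1 1 -2)² = 12/455, sgn -1
I_A²/I_B² = (2/455)/(12/455) = 1/6

1/6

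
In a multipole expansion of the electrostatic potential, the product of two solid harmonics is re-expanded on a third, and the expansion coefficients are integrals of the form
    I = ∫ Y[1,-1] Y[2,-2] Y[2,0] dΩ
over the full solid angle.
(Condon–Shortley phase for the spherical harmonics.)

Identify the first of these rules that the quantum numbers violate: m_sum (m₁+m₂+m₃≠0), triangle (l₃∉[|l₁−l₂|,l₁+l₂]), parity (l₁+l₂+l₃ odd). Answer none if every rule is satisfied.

m_sum

azimuthal sum: -1 − 2 + 0 = -3  ✗
1 ≤ 2 ≤ 3 (triangle on l)
L = 1 + 2 + 2 = 5 (odd)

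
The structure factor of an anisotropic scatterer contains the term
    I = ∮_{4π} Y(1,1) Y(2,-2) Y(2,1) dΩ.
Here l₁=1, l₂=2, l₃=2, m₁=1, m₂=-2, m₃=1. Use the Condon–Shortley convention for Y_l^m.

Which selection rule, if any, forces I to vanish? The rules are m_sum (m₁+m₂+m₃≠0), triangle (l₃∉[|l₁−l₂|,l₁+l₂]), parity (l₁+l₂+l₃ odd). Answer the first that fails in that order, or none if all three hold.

parity

azimuthal sum: 1 − 2 + 1 = 0  ✓
1 ≤ 2 ≤ 3 (triangle on l)  ✓
L = 1 + 2 + 2 = 5 (odd)  ✗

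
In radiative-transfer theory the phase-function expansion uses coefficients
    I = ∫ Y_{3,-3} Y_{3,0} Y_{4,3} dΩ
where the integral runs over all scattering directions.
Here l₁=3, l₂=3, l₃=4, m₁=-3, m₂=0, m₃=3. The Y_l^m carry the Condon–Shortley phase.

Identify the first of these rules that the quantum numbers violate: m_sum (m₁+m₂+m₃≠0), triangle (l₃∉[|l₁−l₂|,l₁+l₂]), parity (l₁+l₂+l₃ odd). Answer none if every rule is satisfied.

Σmᵢ = 0  ✓
l₃∈[|l₁−l₂|,l₁+l₂]=[0,6], have l₃=4  ✓
Σlᵢ = 10 ⇒ even  ✓

none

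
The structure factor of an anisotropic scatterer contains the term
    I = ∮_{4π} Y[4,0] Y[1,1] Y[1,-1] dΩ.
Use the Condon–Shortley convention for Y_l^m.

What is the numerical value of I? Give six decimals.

0.000000

triangle: need 3≤l₃≤5, have 1; I=0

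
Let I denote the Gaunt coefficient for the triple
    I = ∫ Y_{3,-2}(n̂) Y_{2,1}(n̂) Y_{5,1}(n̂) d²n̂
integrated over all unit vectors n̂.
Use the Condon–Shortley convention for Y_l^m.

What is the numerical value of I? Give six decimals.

-0.117387

m-sum 0 ✓  L=10 even ✓  1≤5≤5 ✓
Π(2lᵢ+1) = 7×5×11 = 385
triangle coeff Δ(3,2,5) = 1/2310
Σ_t [0,0]: t=0:+1/144 = 1/144
(3j)²=10/231 [(3 2 5; 0 0 0)], sign=-1
Σ_t [0,0]: t=0:+1/720 = 1/720
(3j)²=4/385 [(3 2 5; -2 1 1)], sign=+1
⇒ 4πI² = 40/231
I = (-1)√(40/231/(4π)) = -0.11738675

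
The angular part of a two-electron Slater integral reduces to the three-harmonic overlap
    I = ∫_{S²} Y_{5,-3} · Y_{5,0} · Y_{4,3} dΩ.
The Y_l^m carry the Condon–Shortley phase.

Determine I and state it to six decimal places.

0.130198

Checks pass: Σm=0; 14 even; l₃=4∈[0,10].
(2·5+1)(2·5+1)(2·4+1) = 1089
Δ: 6! 4! 4! / 15! → 1/3153150
sum: t=1:−1/69120 t=2:+1/1728 t=3:−1/576 t=4:+1/1728 t=5:−1/69120 = -7/11520
3j²(5 5 4; 0 0 0) = Δ·Π!·Σ² = 2/143  (sign -1)
sum: t=4:+1/6912 t=5:−1/17280 = 1/11520
3j²(5 5 4; -3 0 3) = Δ·Π!·Σ² = 2/143  (sign -1)
combine: 4πI² = 1089·2/143·2/143 = 36/169
take √, sign +1: I = 0.13019760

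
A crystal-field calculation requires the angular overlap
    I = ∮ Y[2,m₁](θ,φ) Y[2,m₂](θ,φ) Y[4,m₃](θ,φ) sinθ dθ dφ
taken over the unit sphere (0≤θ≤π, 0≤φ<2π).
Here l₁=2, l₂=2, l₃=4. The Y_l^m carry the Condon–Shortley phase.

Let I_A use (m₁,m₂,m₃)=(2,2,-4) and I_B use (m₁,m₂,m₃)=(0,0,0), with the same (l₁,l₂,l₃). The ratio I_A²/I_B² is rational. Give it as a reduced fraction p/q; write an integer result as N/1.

Shared (l₁,l₂,l₃)=(2,2,4): N and (l;000)² cancel in I_A²/I_B².
A: Δ = 0!·4!·4!/9! = 1/630; Racah Σ t=0..0: t=0:+1/576 = 1/576; ⇒ 3j(2 2 4; 2 2 -4)² = 1/9, sgn +1
B: Δ = 0!·4!·4!/9! = 1/630; Racah Σ t=0..0: t=0:+1/16 = 1/16; ⇒ 3j(2 2 4; 0 0 0)² = 2/35, sgn +1
I_A²/I_B² = (1/9)/(2/35) = 35/18

35/18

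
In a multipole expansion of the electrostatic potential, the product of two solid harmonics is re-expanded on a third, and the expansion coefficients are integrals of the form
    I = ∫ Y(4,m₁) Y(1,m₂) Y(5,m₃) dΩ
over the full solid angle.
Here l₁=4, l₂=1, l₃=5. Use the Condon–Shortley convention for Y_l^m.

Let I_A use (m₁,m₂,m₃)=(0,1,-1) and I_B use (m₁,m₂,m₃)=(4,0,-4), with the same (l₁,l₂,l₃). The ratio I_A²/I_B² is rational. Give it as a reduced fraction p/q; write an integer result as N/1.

Same 4,1,5: normalisation and zero-m 3j drop out of the ratio.
A: Δ: 0! 8! 2! / 11! → 1/495; sum: t=0:+1/1152 = 1/1152; 3j²(4 1 5; 0 1 -1) = Δ·Π!·Σ² = 1/33  (sign +1)
B: Δ: 0! 8! 2! / 11! → 1/495; sum: t=0:+1/40320 = 1/40320; 3j²(4 1 5; 4 0 -4) = Δ·Π!·Σ² = 1/55  (sign -1)
I_A²/I_B² = (1/33)/(1/55) = 5/3

5/3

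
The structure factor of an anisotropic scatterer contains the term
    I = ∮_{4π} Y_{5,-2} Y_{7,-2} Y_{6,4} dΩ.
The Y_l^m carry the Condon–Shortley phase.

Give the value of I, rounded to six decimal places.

m-sum 0 ✓  L=18 even ✓  2≤6≤12 ✓
Π(2lᵢ+1) = 11×15×13 = 2145
triangle coeff Δ(5,7,6) = 1/174594420
Σ_t [1,5]: t=1:−1/4147200 t=2:+1/207360 t=3:−1/82944 t=4:+1/207360 t=5:−1/4147200 = -1/345600
(3j)²=420/46189 [(5 7 6; 0 0 0)], sign=-1
Σ_t [3,5]: t=3:−1/1244160 t=4:+1/1451520 t=5:−1/19353600 = -29/174182400
(3j)²=841/554268 [(5 7 6; -2 -2 4)], sign=-1
⇒ 4πI² = 441525/14919047
I = (+1)√(441525/14919047/(4π)) = 0.04852909

0.048529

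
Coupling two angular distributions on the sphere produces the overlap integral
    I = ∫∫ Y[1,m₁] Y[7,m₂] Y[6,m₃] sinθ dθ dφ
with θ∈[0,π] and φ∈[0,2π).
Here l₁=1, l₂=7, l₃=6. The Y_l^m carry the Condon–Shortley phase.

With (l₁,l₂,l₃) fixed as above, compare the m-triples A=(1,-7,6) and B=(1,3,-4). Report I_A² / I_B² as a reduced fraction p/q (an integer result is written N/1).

Same 1,7,6: normalisation and zero-m 3j drop out of the ratio.
A: Δ: 2! 0! 12! / 15! → 1/1365; sum: t=0:+1/958003200 = 1/958003200; 3j²(1 7 6; 1 -7 6) = Δ·Π!·Σ² = 1/15  (sign +1)
B: Δ: 2! 0! 12! / 15! → 1/1365; sum: t=0:+1/14515200 = 1/14515200; 3j²(1 7 6; 1 3 -4) = Δ·Π!·Σ² = 2/455  (sign +1)
I_A²/I_B² = (1/15)/(2/455) = 91/6

91/6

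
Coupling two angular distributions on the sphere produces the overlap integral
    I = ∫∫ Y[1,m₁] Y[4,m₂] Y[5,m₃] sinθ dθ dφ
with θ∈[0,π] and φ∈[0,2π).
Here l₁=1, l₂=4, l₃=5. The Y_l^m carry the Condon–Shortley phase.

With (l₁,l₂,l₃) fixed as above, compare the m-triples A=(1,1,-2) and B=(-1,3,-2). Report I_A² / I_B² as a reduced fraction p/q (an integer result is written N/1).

7/1

Shared (l₁,l₂,l₃)=(1,4,5): N and (l;000)² cancel in I_A²/I_B².
A: Δ = 0!·2!·8!/11! = 1/495; Racah Σ t=0..0: t=0:+1/1440 = 1/1440; ⇒ 3j(1 4 5; 1 1 -2)² = 7/165, sgn -1
B: Δ = 0!·2!·8!/11! = 1/495; Racah Σ t=0..0: t=0:+1/10080 = 1/10080; ⇒ 3j(1 4 5; -1 3 -2)² = 1/165, sgn -1
I_A²/I_B² = (7/165)/(1/165) = 7/1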